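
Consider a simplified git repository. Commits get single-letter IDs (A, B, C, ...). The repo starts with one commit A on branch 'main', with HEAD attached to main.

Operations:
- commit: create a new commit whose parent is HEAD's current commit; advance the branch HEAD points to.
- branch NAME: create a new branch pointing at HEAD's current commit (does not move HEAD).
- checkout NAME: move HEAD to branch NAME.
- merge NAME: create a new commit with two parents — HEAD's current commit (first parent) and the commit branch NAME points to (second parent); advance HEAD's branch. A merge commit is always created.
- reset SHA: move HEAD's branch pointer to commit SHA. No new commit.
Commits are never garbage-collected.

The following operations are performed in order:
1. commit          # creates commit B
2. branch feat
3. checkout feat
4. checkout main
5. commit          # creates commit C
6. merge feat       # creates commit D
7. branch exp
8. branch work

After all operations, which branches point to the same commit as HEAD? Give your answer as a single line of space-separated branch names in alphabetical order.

Answer: exp main work

Derivation:
After op 1 (commit): HEAD=main@B [main=B]
After op 2 (branch): HEAD=main@B [feat=B main=B]
After op 3 (checkout): HEAD=feat@B [feat=B main=B]
After op 4 (checkout): HEAD=main@B [feat=B main=B]
After op 5 (commit): HEAD=main@C [feat=B main=C]
After op 6 (merge): HEAD=main@D [feat=B main=D]
After op 7 (branch): HEAD=main@D [exp=D feat=B main=D]
After op 8 (branch): HEAD=main@D [exp=D feat=B main=D work=D]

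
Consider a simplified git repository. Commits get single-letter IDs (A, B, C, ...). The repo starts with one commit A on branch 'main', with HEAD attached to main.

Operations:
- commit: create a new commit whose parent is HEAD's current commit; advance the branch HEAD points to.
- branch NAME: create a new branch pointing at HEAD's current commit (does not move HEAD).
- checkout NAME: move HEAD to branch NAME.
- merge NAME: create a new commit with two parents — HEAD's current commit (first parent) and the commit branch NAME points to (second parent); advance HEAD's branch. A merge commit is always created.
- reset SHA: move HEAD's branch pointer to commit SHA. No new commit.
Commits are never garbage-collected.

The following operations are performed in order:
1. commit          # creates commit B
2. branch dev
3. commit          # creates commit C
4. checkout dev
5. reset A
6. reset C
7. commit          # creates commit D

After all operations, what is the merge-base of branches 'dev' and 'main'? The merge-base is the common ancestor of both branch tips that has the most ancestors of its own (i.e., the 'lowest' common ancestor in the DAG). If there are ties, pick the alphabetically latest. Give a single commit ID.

Answer: C

Derivation:
After op 1 (commit): HEAD=main@B [main=B]
After op 2 (branch): HEAD=main@B [dev=B main=B]
After op 3 (commit): HEAD=main@C [dev=B main=C]
After op 4 (checkout): HEAD=dev@B [dev=B main=C]
After op 5 (reset): HEAD=dev@A [dev=A main=C]
After op 6 (reset): HEAD=dev@C [dev=C main=C]
After op 7 (commit): HEAD=dev@D [dev=D main=C]
ancestors(dev=D): ['A', 'B', 'C', 'D']
ancestors(main=C): ['A', 'B', 'C']
common: ['A', 'B', 'C']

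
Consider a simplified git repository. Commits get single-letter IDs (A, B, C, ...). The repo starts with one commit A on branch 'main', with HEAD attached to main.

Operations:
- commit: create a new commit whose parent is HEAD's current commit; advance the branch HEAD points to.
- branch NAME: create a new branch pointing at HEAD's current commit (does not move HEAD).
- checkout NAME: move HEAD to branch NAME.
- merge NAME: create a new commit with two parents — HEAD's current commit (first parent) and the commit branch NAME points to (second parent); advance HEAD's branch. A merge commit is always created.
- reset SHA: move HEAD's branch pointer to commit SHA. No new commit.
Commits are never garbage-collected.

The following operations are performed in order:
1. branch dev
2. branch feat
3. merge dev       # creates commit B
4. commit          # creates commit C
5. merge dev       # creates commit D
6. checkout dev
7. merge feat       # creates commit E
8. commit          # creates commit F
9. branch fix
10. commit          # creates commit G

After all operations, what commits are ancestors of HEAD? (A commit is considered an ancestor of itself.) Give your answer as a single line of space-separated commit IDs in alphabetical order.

Answer: A E F G

Derivation:
After op 1 (branch): HEAD=main@A [dev=A main=A]
After op 2 (branch): HEAD=main@A [dev=A feat=A main=A]
After op 3 (merge): HEAD=main@B [dev=A feat=A main=B]
After op 4 (commit): HEAD=main@C [dev=A feat=A main=C]
After op 5 (merge): HEAD=main@D [dev=A feat=A main=D]
After op 6 (checkout): HEAD=dev@A [dev=A feat=A main=D]
After op 7 (merge): HEAD=dev@E [dev=E feat=A main=D]
After op 8 (commit): HEAD=dev@F [dev=F feat=A main=D]
After op 9 (branch): HEAD=dev@F [dev=F feat=A fix=F main=D]
After op 10 (commit): HEAD=dev@G [dev=G feat=A fix=F main=D]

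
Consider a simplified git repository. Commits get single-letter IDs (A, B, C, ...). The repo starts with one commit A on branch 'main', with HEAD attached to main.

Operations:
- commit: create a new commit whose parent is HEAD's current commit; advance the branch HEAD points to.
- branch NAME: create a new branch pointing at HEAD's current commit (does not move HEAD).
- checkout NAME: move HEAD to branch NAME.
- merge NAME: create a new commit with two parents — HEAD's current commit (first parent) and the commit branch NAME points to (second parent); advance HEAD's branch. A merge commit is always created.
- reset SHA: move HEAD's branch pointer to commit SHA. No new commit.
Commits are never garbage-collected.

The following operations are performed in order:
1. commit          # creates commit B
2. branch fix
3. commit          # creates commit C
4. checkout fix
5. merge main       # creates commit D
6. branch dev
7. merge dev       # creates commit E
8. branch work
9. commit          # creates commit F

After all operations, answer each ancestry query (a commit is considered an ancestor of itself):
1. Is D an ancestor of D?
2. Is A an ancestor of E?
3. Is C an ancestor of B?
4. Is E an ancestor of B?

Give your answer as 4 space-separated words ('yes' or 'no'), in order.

Answer: yes yes no no

Derivation:
After op 1 (commit): HEAD=main@B [main=B]
After op 2 (branch): HEAD=main@B [fix=B main=B]
After op 3 (commit): HEAD=main@C [fix=B main=C]
After op 4 (checkout): HEAD=fix@B [fix=B main=C]
After op 5 (merge): HEAD=fix@D [fix=D main=C]
After op 6 (branch): HEAD=fix@D [dev=D fix=D main=C]
After op 7 (merge): HEAD=fix@E [dev=D fix=E main=C]
After op 8 (branch): HEAD=fix@E [dev=D fix=E main=C work=E]
After op 9 (commit): HEAD=fix@F [dev=D fix=F main=C work=E]
ancestors(D) = {A,B,C,D}; D in? yes
ancestors(E) = {A,B,C,D,E}; A in? yes
ancestors(B) = {A,B}; C in? no
ancestors(B) = {A,B}; E in? no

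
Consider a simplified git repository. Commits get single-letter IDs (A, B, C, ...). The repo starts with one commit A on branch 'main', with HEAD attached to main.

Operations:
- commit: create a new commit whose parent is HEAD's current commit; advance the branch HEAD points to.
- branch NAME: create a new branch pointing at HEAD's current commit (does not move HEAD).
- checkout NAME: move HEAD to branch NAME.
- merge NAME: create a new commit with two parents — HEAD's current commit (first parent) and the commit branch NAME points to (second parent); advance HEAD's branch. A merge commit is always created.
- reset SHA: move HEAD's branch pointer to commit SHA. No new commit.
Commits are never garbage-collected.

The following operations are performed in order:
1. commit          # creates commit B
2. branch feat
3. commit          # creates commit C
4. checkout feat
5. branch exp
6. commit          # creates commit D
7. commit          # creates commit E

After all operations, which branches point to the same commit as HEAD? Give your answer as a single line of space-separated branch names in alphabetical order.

Answer: feat

Derivation:
After op 1 (commit): HEAD=main@B [main=B]
After op 2 (branch): HEAD=main@B [feat=B main=B]
After op 3 (commit): HEAD=main@C [feat=B main=C]
After op 4 (checkout): HEAD=feat@B [feat=B main=C]
After op 5 (branch): HEAD=feat@B [exp=B feat=B main=C]
After op 6 (commit): HEAD=feat@D [exp=B feat=D main=C]
After op 7 (commit): HEAD=feat@E [exp=B feat=E main=C]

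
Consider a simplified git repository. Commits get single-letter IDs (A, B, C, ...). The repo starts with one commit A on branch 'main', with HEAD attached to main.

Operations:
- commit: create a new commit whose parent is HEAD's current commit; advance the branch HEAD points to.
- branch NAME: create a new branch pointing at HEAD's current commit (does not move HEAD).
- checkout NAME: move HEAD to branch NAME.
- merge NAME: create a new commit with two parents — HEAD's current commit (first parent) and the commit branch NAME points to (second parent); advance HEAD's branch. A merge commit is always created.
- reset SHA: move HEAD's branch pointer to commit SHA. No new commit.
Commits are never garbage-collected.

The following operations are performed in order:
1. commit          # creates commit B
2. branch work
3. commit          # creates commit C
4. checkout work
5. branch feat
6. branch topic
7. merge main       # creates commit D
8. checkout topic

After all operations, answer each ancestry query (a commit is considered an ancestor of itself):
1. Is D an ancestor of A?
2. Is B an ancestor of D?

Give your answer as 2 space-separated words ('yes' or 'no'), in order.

Answer: no yes

Derivation:
After op 1 (commit): HEAD=main@B [main=B]
After op 2 (branch): HEAD=main@B [main=B work=B]
After op 3 (commit): HEAD=main@C [main=C work=B]
After op 4 (checkout): HEAD=work@B [main=C work=B]
After op 5 (branch): HEAD=work@B [feat=B main=C work=B]
After op 6 (branch): HEAD=work@B [feat=B main=C topic=B work=B]
After op 7 (merge): HEAD=work@D [feat=B main=C topic=B work=D]
After op 8 (checkout): HEAD=topic@B [feat=B main=C topic=B work=D]
ancestors(A) = {A}; D in? no
ancestors(D) = {A,B,C,D}; B in? yes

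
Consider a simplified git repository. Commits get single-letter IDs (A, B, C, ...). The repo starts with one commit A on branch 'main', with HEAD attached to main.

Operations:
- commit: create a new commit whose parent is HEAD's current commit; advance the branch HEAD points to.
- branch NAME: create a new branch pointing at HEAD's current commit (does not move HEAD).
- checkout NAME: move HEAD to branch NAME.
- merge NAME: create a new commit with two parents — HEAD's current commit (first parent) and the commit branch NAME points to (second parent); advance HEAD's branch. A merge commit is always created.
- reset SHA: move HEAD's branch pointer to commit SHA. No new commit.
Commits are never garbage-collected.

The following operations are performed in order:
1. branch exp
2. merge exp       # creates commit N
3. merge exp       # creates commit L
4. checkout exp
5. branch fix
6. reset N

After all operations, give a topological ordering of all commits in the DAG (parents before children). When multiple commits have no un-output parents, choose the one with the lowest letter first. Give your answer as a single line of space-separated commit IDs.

Answer: A N L

Derivation:
After op 1 (branch): HEAD=main@A [exp=A main=A]
After op 2 (merge): HEAD=main@N [exp=A main=N]
After op 3 (merge): HEAD=main@L [exp=A main=L]
After op 4 (checkout): HEAD=exp@A [exp=A main=L]
After op 5 (branch): HEAD=exp@A [exp=A fix=A main=L]
After op 6 (reset): HEAD=exp@N [exp=N fix=A main=L]
commit A: parents=[]
commit L: parents=['N', 'A']
commit N: parents=['A', 'A']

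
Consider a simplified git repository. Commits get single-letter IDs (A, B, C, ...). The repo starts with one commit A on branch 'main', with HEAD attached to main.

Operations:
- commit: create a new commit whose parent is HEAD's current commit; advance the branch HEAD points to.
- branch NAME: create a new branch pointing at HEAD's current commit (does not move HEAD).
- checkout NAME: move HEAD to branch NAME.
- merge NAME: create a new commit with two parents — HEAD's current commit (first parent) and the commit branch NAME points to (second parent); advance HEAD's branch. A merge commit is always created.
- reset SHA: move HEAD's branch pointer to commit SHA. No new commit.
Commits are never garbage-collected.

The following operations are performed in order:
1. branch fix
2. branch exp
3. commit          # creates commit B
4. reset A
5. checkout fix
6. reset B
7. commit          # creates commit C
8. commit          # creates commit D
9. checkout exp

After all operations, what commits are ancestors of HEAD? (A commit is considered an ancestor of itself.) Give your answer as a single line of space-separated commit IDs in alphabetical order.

Answer: A

Derivation:
After op 1 (branch): HEAD=main@A [fix=A main=A]
After op 2 (branch): HEAD=main@A [exp=A fix=A main=A]
After op 3 (commit): HEAD=main@B [exp=A fix=A main=B]
After op 4 (reset): HEAD=main@A [exp=A fix=A main=A]
After op 5 (checkout): HEAD=fix@A [exp=A fix=A main=A]
After op 6 (reset): HEAD=fix@B [exp=A fix=B main=A]
After op 7 (commit): HEAD=fix@C [exp=A fix=C main=A]
After op 8 (commit): HEAD=fix@D [exp=A fix=D main=A]
After op 9 (checkout): HEAD=exp@A [exp=A fix=D main=A]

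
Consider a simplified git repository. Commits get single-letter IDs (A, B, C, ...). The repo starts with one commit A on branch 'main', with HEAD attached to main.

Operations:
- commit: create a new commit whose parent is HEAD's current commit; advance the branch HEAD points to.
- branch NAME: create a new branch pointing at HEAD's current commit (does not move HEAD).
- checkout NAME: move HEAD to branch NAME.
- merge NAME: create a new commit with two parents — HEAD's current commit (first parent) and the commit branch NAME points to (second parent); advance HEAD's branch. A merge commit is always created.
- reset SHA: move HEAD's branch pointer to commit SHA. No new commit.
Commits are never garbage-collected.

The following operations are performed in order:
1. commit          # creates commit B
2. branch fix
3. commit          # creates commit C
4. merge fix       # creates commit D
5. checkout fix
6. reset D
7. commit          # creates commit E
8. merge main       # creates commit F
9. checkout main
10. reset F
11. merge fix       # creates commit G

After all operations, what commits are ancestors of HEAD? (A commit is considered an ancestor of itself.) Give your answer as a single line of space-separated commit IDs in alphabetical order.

Answer: A B C D E F G

Derivation:
After op 1 (commit): HEAD=main@B [main=B]
After op 2 (branch): HEAD=main@B [fix=B main=B]
After op 3 (commit): HEAD=main@C [fix=B main=C]
After op 4 (merge): HEAD=main@D [fix=B main=D]
After op 5 (checkout): HEAD=fix@B [fix=B main=D]
After op 6 (reset): HEAD=fix@D [fix=D main=D]
After op 7 (commit): HEAD=fix@E [fix=E main=D]
After op 8 (merge): HEAD=fix@F [fix=F main=D]
After op 9 (checkout): HEAD=main@D [fix=F main=D]
After op 10 (reset): HEAD=main@F [fix=F main=F]
After op 11 (merge): HEAD=main@G [fix=F main=G]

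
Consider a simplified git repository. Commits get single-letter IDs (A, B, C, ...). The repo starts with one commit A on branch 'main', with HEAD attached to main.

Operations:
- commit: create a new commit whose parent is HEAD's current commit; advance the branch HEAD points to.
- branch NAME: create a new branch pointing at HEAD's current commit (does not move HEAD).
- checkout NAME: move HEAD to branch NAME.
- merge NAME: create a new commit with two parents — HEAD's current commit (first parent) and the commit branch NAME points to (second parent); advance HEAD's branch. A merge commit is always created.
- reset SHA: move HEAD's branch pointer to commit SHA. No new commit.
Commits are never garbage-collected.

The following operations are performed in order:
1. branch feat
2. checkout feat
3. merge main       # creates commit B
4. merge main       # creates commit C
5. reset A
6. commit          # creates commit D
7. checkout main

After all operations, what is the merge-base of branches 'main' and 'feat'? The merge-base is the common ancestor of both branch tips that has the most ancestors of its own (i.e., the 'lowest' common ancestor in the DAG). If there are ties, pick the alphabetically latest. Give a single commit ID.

After op 1 (branch): HEAD=main@A [feat=A main=A]
After op 2 (checkout): HEAD=feat@A [feat=A main=A]
After op 3 (merge): HEAD=feat@B [feat=B main=A]
After op 4 (merge): HEAD=feat@C [feat=C main=A]
After op 5 (reset): HEAD=feat@A [feat=A main=A]
After op 6 (commit): HEAD=feat@D [feat=D main=A]
After op 7 (checkout): HEAD=main@A [feat=D main=A]
ancestors(main=A): ['A']
ancestors(feat=D): ['A', 'D']
common: ['A']

Answer: A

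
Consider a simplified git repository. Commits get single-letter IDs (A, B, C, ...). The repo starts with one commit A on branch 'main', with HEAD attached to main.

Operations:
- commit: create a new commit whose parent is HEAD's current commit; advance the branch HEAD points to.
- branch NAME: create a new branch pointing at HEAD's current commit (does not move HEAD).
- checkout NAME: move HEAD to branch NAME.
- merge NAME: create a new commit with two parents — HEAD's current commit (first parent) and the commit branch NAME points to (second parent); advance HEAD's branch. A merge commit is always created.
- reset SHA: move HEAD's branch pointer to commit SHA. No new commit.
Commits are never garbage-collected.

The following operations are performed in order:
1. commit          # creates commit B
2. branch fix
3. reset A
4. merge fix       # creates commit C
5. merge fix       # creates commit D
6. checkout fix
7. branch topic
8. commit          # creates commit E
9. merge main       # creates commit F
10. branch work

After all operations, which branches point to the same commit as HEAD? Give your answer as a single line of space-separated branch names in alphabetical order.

After op 1 (commit): HEAD=main@B [main=B]
After op 2 (branch): HEAD=main@B [fix=B main=B]
After op 3 (reset): HEAD=main@A [fix=B main=A]
After op 4 (merge): HEAD=main@C [fix=B main=C]
After op 5 (merge): HEAD=main@D [fix=B main=D]
After op 6 (checkout): HEAD=fix@B [fix=B main=D]
After op 7 (branch): HEAD=fix@B [fix=B main=D topic=B]
After op 8 (commit): HEAD=fix@E [fix=E main=D topic=B]
After op 9 (merge): HEAD=fix@F [fix=F main=D topic=B]
After op 10 (branch): HEAD=fix@F [fix=F main=D topic=B work=F]

Answer: fix work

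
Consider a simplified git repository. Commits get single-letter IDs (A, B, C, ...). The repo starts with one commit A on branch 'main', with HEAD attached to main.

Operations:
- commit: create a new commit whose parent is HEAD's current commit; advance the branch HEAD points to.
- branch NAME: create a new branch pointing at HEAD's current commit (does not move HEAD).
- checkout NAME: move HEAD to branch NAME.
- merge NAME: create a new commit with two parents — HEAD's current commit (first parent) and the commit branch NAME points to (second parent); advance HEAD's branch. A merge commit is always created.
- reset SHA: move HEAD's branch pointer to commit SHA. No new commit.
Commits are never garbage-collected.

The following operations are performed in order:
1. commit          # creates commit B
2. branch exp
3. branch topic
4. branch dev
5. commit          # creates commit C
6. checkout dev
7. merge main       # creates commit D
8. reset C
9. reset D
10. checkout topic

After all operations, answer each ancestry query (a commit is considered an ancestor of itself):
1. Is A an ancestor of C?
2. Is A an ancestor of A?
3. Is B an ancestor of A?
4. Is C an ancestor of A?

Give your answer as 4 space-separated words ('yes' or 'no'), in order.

After op 1 (commit): HEAD=main@B [main=B]
After op 2 (branch): HEAD=main@B [exp=B main=B]
After op 3 (branch): HEAD=main@B [exp=B main=B topic=B]
After op 4 (branch): HEAD=main@B [dev=B exp=B main=B topic=B]
After op 5 (commit): HEAD=main@C [dev=B exp=B main=C topic=B]
After op 6 (checkout): HEAD=dev@B [dev=B exp=B main=C topic=B]
After op 7 (merge): HEAD=dev@D [dev=D exp=B main=C topic=B]
After op 8 (reset): HEAD=dev@C [dev=C exp=B main=C topic=B]
After op 9 (reset): HEAD=dev@D [dev=D exp=B main=C topic=B]
After op 10 (checkout): HEAD=topic@B [dev=D exp=B main=C topic=B]
ancestors(C) = {A,B,C}; A in? yes
ancestors(A) = {A}; A in? yes
ancestors(A) = {A}; B in? no
ancestors(A) = {A}; C in? no

Answer: yes yes no no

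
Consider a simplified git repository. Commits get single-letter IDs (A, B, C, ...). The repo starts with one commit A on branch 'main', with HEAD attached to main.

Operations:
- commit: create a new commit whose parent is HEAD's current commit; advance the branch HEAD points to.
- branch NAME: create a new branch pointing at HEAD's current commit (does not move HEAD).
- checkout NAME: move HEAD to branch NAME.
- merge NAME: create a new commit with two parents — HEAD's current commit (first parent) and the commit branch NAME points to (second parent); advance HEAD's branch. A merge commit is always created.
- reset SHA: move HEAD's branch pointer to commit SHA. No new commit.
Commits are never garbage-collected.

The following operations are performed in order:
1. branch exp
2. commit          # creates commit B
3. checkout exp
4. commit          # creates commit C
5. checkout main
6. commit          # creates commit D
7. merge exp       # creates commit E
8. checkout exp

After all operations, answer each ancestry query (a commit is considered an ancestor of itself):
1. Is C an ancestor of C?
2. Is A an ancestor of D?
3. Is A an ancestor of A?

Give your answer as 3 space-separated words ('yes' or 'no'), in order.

After op 1 (branch): HEAD=main@A [exp=A main=A]
After op 2 (commit): HEAD=main@B [exp=A main=B]
After op 3 (checkout): HEAD=exp@A [exp=A main=B]
After op 4 (commit): HEAD=exp@C [exp=C main=B]
After op 5 (checkout): HEAD=main@B [exp=C main=B]
After op 6 (commit): HEAD=main@D [exp=C main=D]
After op 7 (merge): HEAD=main@E [exp=C main=E]
After op 8 (checkout): HEAD=exp@C [exp=C main=E]
ancestors(C) = {A,C}; C in? yes
ancestors(D) = {A,B,D}; A in? yes
ancestors(A) = {A}; A in? yes

Answer: yes yes yes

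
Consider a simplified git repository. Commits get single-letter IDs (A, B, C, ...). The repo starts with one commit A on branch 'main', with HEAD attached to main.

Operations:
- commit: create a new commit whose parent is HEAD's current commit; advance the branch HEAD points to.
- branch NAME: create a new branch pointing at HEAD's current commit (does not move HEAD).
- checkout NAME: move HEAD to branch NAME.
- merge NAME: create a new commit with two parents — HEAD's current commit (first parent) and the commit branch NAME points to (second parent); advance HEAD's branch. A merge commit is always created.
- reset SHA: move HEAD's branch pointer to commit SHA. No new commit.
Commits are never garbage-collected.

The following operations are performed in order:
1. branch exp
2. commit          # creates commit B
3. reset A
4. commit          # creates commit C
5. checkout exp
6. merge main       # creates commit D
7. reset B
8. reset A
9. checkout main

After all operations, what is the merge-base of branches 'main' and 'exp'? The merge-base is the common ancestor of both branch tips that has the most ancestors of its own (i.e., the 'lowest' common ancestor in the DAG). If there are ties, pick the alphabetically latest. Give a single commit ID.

Answer: A

Derivation:
After op 1 (branch): HEAD=main@A [exp=A main=A]
After op 2 (commit): HEAD=main@B [exp=A main=B]
After op 3 (reset): HEAD=main@A [exp=A main=A]
After op 4 (commit): HEAD=main@C [exp=A main=C]
After op 5 (checkout): HEAD=exp@A [exp=A main=C]
After op 6 (merge): HEAD=exp@D [exp=D main=C]
After op 7 (reset): HEAD=exp@B [exp=B main=C]
After op 8 (reset): HEAD=exp@A [exp=A main=C]
After op 9 (checkout): HEAD=main@C [exp=A main=C]
ancestors(main=C): ['A', 'C']
ancestors(exp=A): ['A']
common: ['A']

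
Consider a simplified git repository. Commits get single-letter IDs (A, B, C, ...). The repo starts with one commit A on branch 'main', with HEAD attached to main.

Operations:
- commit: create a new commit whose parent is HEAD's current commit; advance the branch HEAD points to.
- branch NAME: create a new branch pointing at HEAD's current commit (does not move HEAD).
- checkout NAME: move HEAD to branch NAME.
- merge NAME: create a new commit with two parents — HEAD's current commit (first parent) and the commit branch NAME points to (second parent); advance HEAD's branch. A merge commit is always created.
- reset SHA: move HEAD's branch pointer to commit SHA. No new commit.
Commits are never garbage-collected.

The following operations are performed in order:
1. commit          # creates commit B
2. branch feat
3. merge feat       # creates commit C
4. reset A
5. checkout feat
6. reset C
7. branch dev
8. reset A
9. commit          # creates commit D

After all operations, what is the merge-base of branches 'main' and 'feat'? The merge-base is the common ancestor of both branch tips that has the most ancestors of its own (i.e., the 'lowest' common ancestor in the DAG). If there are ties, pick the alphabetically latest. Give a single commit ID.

After op 1 (commit): HEAD=main@B [main=B]
After op 2 (branch): HEAD=main@B [feat=B main=B]
After op 3 (merge): HEAD=main@C [feat=B main=C]
After op 4 (reset): HEAD=main@A [feat=B main=A]
After op 5 (checkout): HEAD=feat@B [feat=B main=A]
After op 6 (reset): HEAD=feat@C [feat=C main=A]
After op 7 (branch): HEAD=feat@C [dev=C feat=C main=A]
After op 8 (reset): HEAD=feat@A [dev=C feat=A main=A]
After op 9 (commit): HEAD=feat@D [dev=C feat=D main=A]
ancestors(main=A): ['A']
ancestors(feat=D): ['A', 'D']
common: ['A']

Answer: A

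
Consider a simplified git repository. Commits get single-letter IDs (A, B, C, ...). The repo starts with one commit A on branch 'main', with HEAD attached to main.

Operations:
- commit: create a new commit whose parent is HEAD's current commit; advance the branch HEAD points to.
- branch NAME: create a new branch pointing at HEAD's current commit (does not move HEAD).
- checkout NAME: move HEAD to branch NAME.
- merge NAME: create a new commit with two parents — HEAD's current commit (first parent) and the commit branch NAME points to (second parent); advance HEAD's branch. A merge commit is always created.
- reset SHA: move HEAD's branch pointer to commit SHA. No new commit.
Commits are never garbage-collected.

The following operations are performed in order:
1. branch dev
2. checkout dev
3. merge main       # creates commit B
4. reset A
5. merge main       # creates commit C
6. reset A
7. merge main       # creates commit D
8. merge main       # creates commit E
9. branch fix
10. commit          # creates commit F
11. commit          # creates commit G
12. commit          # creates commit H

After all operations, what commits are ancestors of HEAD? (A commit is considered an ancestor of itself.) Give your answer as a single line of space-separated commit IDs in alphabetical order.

Answer: A D E F G H

Derivation:
After op 1 (branch): HEAD=main@A [dev=A main=A]
After op 2 (checkout): HEAD=dev@A [dev=A main=A]
After op 3 (merge): HEAD=dev@B [dev=B main=A]
After op 4 (reset): HEAD=dev@A [dev=A main=A]
After op 5 (merge): HEAD=dev@C [dev=C main=A]
After op 6 (reset): HEAD=dev@A [dev=A main=A]
After op 7 (merge): HEAD=dev@D [dev=D main=A]
After op 8 (merge): HEAD=dev@E [dev=E main=A]
After op 9 (branch): HEAD=dev@E [dev=E fix=E main=A]
After op 10 (commit): HEAD=dev@F [dev=F fix=E main=A]
After op 11 (commit): HEAD=dev@G [dev=G fix=E main=A]
After op 12 (commit): HEAD=dev@H [dev=H fix=E main=A]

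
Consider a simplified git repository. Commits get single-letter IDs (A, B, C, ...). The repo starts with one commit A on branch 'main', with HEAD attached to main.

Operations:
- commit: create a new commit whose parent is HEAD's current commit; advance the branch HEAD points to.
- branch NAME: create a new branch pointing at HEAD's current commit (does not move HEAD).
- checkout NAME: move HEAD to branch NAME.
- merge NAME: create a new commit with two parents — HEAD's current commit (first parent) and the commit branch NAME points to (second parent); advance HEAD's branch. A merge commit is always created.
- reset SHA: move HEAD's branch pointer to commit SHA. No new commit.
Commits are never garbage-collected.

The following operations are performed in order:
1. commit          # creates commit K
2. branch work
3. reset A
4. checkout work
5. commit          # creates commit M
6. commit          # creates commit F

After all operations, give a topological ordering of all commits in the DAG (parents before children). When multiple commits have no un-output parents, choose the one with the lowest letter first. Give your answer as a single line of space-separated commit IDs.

After op 1 (commit): HEAD=main@K [main=K]
After op 2 (branch): HEAD=main@K [main=K work=K]
After op 3 (reset): HEAD=main@A [main=A work=K]
After op 4 (checkout): HEAD=work@K [main=A work=K]
After op 5 (commit): HEAD=work@M [main=A work=M]
After op 6 (commit): HEAD=work@F [main=A work=F]
commit A: parents=[]
commit F: parents=['M']
commit K: parents=['A']
commit M: parents=['K']

Answer: A K M F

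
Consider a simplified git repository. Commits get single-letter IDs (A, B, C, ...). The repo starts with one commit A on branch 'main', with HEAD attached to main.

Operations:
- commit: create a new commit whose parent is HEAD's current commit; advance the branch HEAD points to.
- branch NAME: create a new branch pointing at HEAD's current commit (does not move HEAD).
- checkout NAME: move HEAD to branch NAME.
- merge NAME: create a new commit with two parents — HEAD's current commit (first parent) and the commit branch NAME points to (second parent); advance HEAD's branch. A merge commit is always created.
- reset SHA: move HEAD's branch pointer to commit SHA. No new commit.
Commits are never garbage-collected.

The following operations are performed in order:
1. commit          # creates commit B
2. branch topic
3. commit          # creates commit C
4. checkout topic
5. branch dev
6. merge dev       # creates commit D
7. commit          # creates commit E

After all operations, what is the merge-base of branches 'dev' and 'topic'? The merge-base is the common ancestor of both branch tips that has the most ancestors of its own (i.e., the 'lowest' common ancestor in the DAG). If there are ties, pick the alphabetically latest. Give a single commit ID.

Answer: B

Derivation:
After op 1 (commit): HEAD=main@B [main=B]
After op 2 (branch): HEAD=main@B [main=B topic=B]
After op 3 (commit): HEAD=main@C [main=C topic=B]
After op 4 (checkout): HEAD=topic@B [main=C topic=B]
After op 5 (branch): HEAD=topic@B [dev=B main=C topic=B]
After op 6 (merge): HEAD=topic@D [dev=B main=C topic=D]
After op 7 (commit): HEAD=topic@E [dev=B main=C topic=E]
ancestors(dev=B): ['A', 'B']
ancestors(topic=E): ['A', 'B', 'D', 'E']
common: ['A', 'B']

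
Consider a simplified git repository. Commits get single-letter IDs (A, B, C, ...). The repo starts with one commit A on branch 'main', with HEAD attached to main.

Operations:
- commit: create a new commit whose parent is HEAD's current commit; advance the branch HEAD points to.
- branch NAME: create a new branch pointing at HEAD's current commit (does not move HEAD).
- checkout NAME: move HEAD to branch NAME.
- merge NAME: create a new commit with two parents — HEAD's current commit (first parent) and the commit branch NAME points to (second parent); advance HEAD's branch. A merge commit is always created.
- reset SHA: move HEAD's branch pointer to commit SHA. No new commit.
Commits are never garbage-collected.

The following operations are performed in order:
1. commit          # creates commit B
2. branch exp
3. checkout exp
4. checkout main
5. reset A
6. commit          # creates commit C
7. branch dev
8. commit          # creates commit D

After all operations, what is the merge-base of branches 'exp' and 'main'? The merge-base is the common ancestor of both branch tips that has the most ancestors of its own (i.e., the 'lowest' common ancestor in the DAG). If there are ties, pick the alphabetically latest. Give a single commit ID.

Answer: A

Derivation:
After op 1 (commit): HEAD=main@B [main=B]
After op 2 (branch): HEAD=main@B [exp=B main=B]
After op 3 (checkout): HEAD=exp@B [exp=B main=B]
After op 4 (checkout): HEAD=main@B [exp=B main=B]
After op 5 (reset): HEAD=main@A [exp=B main=A]
After op 6 (commit): HEAD=main@C [exp=B main=C]
After op 7 (branch): HEAD=main@C [dev=C exp=B main=C]
After op 8 (commit): HEAD=main@D [dev=C exp=B main=D]
ancestors(exp=B): ['A', 'B']
ancestors(main=D): ['A', 'C', 'D']
common: ['A']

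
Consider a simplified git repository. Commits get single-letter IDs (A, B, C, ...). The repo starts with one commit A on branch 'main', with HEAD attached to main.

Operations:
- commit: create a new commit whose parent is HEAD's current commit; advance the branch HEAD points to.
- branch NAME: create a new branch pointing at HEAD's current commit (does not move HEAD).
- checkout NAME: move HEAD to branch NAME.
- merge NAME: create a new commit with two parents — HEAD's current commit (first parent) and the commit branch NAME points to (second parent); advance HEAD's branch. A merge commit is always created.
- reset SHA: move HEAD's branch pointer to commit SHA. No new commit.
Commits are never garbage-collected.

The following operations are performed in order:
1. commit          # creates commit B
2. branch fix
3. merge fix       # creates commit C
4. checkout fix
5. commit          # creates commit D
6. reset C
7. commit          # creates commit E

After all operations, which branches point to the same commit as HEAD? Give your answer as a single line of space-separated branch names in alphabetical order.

After op 1 (commit): HEAD=main@B [main=B]
After op 2 (branch): HEAD=main@B [fix=B main=B]
After op 3 (merge): HEAD=main@C [fix=B main=C]
After op 4 (checkout): HEAD=fix@B [fix=B main=C]
After op 5 (commit): HEAD=fix@D [fix=D main=C]
After op 6 (reset): HEAD=fix@C [fix=C main=C]
After op 7 (commit): HEAD=fix@E [fix=E main=C]

Answer: fix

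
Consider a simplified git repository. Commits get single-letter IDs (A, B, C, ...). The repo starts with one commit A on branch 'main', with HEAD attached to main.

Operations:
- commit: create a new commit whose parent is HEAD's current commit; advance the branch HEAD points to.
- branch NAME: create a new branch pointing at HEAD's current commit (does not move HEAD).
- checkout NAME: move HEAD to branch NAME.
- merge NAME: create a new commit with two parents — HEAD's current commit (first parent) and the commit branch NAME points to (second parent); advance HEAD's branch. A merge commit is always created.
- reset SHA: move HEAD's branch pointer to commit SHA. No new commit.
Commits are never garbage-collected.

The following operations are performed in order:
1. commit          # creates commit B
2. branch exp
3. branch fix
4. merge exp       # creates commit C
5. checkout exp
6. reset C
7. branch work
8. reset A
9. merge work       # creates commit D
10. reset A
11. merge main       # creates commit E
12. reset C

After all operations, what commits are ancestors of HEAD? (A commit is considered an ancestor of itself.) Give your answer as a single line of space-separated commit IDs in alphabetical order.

After op 1 (commit): HEAD=main@B [main=B]
After op 2 (branch): HEAD=main@B [exp=B main=B]
After op 3 (branch): HEAD=main@B [exp=B fix=B main=B]
After op 4 (merge): HEAD=main@C [exp=B fix=B main=C]
After op 5 (checkout): HEAD=exp@B [exp=B fix=B main=C]
After op 6 (reset): HEAD=exp@C [exp=C fix=B main=C]
After op 7 (branch): HEAD=exp@C [exp=C fix=B main=C work=C]
After op 8 (reset): HEAD=exp@A [exp=A fix=B main=C work=C]
After op 9 (merge): HEAD=exp@D [exp=D fix=B main=C work=C]
After op 10 (reset): HEAD=exp@A [exp=A fix=B main=C work=C]
After op 11 (merge): HEAD=exp@E [exp=E fix=B main=C work=C]
After op 12 (reset): HEAD=exp@C [exp=C fix=B main=C work=C]

Answer: A B C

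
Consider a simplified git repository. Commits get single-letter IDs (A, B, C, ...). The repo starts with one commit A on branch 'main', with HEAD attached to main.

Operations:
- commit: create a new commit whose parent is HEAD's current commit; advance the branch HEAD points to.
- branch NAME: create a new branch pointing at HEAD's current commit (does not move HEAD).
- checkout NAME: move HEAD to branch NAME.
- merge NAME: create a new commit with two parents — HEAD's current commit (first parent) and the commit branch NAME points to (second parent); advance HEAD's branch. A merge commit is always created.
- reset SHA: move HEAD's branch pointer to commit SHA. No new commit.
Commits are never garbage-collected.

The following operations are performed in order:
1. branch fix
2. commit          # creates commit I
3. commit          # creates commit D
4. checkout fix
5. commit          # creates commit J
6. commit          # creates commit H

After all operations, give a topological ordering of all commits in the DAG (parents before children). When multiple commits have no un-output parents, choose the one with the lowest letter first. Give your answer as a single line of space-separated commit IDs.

After op 1 (branch): HEAD=main@A [fix=A main=A]
After op 2 (commit): HEAD=main@I [fix=A main=I]
After op 3 (commit): HEAD=main@D [fix=A main=D]
After op 4 (checkout): HEAD=fix@A [fix=A main=D]
After op 5 (commit): HEAD=fix@J [fix=J main=D]
After op 6 (commit): HEAD=fix@H [fix=H main=D]
commit A: parents=[]
commit D: parents=['I']
commit H: parents=['J']
commit I: parents=['A']
commit J: parents=['A']

Answer: A I D J H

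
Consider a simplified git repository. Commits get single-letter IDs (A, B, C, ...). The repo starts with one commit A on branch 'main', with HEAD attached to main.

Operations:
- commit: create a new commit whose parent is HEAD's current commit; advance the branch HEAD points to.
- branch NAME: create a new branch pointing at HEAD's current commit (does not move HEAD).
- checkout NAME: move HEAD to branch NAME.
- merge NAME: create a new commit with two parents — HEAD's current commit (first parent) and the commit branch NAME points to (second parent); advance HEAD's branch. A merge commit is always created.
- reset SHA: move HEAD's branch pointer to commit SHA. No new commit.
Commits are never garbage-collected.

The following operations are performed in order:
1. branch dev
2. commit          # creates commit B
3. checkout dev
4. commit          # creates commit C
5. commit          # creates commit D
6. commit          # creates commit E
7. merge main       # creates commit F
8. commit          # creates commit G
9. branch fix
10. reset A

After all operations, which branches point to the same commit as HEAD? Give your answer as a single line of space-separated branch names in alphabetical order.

After op 1 (branch): HEAD=main@A [dev=A main=A]
After op 2 (commit): HEAD=main@B [dev=A main=B]
After op 3 (checkout): HEAD=dev@A [dev=A main=B]
After op 4 (commit): HEAD=dev@C [dev=C main=B]
After op 5 (commit): HEAD=dev@D [dev=D main=B]
After op 6 (commit): HEAD=dev@E [dev=E main=B]
After op 7 (merge): HEAD=dev@F [dev=F main=B]
After op 8 (commit): HEAD=dev@G [dev=G main=B]
After op 9 (branch): HEAD=dev@G [dev=G fix=G main=B]
After op 10 (reset): HEAD=dev@A [dev=A fix=G main=B]

Answer: dev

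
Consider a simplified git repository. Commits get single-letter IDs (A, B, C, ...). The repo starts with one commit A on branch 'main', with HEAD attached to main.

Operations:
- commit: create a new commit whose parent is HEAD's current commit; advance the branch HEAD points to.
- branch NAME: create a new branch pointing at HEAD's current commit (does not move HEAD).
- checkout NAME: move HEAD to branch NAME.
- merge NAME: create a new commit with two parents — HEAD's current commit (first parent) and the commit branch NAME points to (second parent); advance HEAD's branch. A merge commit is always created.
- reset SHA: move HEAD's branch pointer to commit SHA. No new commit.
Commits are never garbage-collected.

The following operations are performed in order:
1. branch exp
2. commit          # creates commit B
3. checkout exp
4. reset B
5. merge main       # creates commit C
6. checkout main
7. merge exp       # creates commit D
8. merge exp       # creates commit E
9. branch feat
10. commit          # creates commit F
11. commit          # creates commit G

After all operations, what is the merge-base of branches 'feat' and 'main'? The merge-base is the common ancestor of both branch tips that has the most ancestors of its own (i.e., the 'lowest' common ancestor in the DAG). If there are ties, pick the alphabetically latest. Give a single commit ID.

Answer: E

Derivation:
After op 1 (branch): HEAD=main@A [exp=A main=A]
After op 2 (commit): HEAD=main@B [exp=A main=B]
After op 3 (checkout): HEAD=exp@A [exp=A main=B]
After op 4 (reset): HEAD=exp@B [exp=B main=B]
After op 5 (merge): HEAD=exp@C [exp=C main=B]
After op 6 (checkout): HEAD=main@B [exp=C main=B]
After op 7 (merge): HEAD=main@D [exp=C main=D]
After op 8 (merge): HEAD=main@E [exp=C main=E]
After op 9 (branch): HEAD=main@E [exp=C feat=E main=E]
After op 10 (commit): HEAD=main@F [exp=C feat=E main=F]
After op 11 (commit): HEAD=main@G [exp=C feat=E main=G]
ancestors(feat=E): ['A', 'B', 'C', 'D', 'E']
ancestors(main=G): ['A', 'B', 'C', 'D', 'E', 'F', 'G']
common: ['A', 'B', 'C', 'D', 'E']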